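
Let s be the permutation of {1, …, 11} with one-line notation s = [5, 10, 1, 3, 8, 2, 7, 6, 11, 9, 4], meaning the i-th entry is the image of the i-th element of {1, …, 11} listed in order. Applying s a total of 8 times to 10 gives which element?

6

Tracing 10 → 9 → … returns to 10 after 10 steps, so 10 lies in a 10-cycle (1, 5, 8, 6, 2, 10, 9, 11, 4, 3).
Advancing 8 steps from 10: 10 → 9 → 11 → 4 → 3 → 1 → 5 → 8 → 6.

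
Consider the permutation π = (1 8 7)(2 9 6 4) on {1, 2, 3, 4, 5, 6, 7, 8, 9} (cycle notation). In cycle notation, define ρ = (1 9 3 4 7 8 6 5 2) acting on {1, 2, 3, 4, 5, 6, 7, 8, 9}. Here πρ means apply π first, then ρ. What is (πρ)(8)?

π(8) = 7, then ρ(7) = 8; composing gives (πρ)(8) = 8.

8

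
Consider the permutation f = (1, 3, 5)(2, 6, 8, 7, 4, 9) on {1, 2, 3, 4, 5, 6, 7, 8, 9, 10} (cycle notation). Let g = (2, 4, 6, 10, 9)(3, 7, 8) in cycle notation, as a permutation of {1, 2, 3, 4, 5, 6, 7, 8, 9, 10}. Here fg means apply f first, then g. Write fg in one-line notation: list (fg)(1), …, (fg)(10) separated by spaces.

(fg)(x) = g(f(x)). Computing each image: g(f(1)) = g(3) = 7, g(f(2)) = g(6) = 10, g(f(3)) = g(5) = 5, g(f(4)) = g(9) = 2, g(f(5)) = g(1) = 1, g(f(6)) = g(8) = 3, g(f(7)) = g(4) = 6, g(f(8)) = g(7) = 8, g(f(9)) = g(2) = 4, g(f(10)) = g(10) = 9.
Hence fg = [7 10 5 2 1 3 6 8 4 9].

7 10 5 2 1 3 6 8 4 9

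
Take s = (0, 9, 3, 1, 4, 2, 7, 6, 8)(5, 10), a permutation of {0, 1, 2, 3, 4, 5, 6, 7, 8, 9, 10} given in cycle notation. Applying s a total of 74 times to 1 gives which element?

1 lies in the 9-cycle (0, 9, 3, 1, 4, 2, 7, 6, 8).
On a 9-cycle, s^9 is the identity, so s^74 = s^2 there (74 ≡ 2 mod 9).
Stepping 2 places around the cycle: 1 → 4 → 2.

2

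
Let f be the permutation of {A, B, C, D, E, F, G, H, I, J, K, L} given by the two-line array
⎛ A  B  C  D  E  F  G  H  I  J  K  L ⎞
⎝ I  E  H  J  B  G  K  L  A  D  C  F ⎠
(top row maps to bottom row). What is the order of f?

Writing f as disjoint cycles, the cycle lengths are 6, 2, 2, 2.
The order is lcm(6, 2, 2, 2) = 6.

6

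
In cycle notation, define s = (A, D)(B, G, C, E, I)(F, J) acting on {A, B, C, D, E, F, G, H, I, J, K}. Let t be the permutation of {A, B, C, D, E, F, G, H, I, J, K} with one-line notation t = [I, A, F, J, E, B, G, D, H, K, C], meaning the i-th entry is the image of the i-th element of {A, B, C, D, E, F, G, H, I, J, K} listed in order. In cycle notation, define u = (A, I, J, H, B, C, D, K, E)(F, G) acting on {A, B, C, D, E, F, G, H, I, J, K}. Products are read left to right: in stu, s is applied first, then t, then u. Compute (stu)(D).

J

Chase D: s(D) = A; t(A) = I; u(I) = J. Hence (stu)(D) = J.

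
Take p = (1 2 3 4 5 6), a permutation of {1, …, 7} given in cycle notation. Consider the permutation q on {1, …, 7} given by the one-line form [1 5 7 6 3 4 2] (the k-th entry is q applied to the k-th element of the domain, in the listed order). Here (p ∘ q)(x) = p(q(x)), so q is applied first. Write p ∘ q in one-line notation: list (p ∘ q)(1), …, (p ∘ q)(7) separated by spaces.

(p ∘ q)(x) = p(q(x)). Computing each image: p(q(1)) = p(1) = 2, p(q(2)) = p(5) = 6, p(q(3)) = p(7) = 7, p(q(4)) = p(6) = 1, p(q(5)) = p(3) = 4, p(q(6)) = p(4) = 5, p(q(7)) = p(2) = 3.
Hence p ∘ q = [2 6 7 1 4 5 3].

2 6 7 1 4 5 3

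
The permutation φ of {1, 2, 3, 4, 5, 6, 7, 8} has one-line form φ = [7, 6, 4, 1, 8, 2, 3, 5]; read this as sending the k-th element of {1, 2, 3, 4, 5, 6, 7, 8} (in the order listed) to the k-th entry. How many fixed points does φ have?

0

No element satisfies φ(x) = x, so there are 0 fixed points.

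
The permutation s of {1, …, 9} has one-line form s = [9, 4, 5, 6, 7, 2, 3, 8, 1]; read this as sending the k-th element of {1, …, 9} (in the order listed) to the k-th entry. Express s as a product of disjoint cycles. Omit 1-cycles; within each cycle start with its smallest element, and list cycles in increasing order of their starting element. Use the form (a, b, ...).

From 1: 1 → 9 → 1, closing the cycle (1, 9).
Continuing from each remaining unvisited element yields (1, 9)(2, 4, 6)(3, 5, 7).

(1, 9)(2, 4, 6)(3, 5, 7)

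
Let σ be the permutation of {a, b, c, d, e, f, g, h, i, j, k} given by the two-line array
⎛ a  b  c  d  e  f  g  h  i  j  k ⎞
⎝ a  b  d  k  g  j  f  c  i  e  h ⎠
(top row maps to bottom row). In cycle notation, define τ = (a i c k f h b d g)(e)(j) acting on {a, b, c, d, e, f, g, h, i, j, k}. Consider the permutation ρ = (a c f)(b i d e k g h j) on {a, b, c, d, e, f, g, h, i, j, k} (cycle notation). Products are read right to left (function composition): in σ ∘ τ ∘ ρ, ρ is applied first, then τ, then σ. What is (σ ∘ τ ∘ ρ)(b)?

Apply the permutations in order: ρ(b) = i, then τ(i) = c, then σ(c) = d. So (σ ∘ τ ∘ ρ)(b) = d.

d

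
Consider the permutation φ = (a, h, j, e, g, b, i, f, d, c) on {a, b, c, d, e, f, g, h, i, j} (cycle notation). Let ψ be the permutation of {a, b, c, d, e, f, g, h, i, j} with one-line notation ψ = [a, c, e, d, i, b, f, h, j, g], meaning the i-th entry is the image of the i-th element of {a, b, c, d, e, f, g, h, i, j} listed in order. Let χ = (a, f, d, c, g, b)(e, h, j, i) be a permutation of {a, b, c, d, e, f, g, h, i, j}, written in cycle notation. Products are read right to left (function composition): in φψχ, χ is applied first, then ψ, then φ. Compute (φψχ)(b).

Apply the permutations in order: χ(b) = a, then ψ(a) = a, then φ(a) = h. So (φψχ)(b) = h.

h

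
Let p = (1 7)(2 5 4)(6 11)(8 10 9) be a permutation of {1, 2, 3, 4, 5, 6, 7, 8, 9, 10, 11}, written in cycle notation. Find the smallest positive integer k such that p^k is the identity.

6

The cycle type of p is (3, 3, 2, 2, 1).
The order of p is the least common multiple of its cycle lengths: lcm(3, 3, 2, 2) = 6.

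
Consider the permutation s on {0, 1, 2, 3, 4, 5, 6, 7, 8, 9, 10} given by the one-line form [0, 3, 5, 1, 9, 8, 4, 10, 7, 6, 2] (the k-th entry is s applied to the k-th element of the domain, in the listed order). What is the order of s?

30

Writing s as disjoint cycles, the cycle lengths are 5, 3, 2, 1.
The order of s is the least common multiple of its cycle lengths: lcm(5, 3, 2) = 30.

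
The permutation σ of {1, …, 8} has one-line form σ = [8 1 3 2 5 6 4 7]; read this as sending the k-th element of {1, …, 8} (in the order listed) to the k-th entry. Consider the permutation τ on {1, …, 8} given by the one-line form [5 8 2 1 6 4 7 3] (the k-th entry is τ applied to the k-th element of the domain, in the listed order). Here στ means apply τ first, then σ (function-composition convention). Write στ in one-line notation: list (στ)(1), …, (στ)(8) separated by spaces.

For each element, apply τ then σ: 1 → 5 → 5; 2 → 8 → 7; 3 → 2 → 1; 4 → 1 → 8; 5 → 6 → 6; 6 → 4 → 2; 7 → 7 → 4; 8 → 3 → 3.
So στ in one-line form is 5 7 1 8 6 2 4 3.

5 7 1 8 6 2 4 3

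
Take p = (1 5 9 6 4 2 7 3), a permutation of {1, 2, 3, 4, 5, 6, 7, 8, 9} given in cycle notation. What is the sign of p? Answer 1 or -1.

The cycle lengths are 8, 1.
A cycle of length ℓ contributes ℓ−1 transpositions, so p is a product of 7 transpositions — odd.

-1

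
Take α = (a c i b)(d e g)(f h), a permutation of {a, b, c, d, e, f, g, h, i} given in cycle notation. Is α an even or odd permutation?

even

The cycle lengths are 4, 3, 2.
A cycle is odd iff its length is even; α has 2 even-length cycles, so sgn(α) = (−1)^2 and α is even.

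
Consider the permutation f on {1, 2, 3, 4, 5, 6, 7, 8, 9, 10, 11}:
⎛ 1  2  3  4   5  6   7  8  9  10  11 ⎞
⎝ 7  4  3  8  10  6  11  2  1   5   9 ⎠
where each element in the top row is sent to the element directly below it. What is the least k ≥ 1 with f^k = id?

Writing f as disjoint cycles, the cycle lengths are 4, 3, 2, 1, 1.
The order is lcm(4, 3, 2) = 12.

12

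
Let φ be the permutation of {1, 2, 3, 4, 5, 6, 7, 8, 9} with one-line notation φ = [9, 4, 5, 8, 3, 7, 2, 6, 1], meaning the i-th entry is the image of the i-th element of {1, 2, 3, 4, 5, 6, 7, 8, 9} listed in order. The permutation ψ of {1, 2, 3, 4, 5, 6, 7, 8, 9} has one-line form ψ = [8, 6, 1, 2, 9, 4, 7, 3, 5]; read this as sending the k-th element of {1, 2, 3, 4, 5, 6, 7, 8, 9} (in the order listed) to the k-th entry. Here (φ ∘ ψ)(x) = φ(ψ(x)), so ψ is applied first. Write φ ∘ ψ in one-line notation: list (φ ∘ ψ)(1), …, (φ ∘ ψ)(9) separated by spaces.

(φ ∘ ψ)(x) = φ(ψ(x)). Computing each image: φ(ψ(1)) = φ(8) = 6, φ(ψ(2)) = φ(6) = 7, φ(ψ(3)) = φ(1) = 9, φ(ψ(4)) = φ(2) = 4, φ(ψ(5)) = φ(9) = 1, φ(ψ(6)) = φ(4) = 8, φ(ψ(7)) = φ(7) = 2, φ(ψ(8)) = φ(3) = 5, φ(ψ(9)) = φ(5) = 3.
Hence φ ∘ ψ = [6 7 9 4 1 8 2 5 3].

6 7 9 4 1 8 2 5 3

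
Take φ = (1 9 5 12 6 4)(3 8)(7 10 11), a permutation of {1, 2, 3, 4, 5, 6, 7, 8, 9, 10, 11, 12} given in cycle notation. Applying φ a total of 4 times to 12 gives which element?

12 lies in the 6-cycle (1 9 5 12 6 4).
Advancing 4 steps from 12: 12 → 6 → 4 → 1 → 9.

9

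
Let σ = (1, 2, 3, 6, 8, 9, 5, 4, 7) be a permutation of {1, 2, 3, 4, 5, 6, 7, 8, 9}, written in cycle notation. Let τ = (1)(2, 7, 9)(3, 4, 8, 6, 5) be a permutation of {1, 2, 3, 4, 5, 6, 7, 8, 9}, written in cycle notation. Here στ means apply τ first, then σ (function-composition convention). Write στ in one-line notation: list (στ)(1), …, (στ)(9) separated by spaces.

2 1 7 9 6 4 5 8 3

For each element, apply τ then σ: 1 → 1 → 2; 2 → 7 → 1; 3 → 4 → 7; 4 → 8 → 9; 5 → 3 → 6; 6 → 5 → 4; 7 → 9 → 5; 8 → 6 → 8; 9 → 2 → 3.
Collecting the images, στ = [2 1 7 9 6 4 5 8 3].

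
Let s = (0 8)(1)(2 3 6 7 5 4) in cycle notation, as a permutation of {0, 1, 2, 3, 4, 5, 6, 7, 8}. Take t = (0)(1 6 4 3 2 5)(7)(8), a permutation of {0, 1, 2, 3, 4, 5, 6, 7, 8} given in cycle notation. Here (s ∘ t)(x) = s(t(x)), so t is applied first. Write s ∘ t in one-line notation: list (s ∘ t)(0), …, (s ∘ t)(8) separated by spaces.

(s ∘ t)(x) = s(t(x)). Computing each image: s(t(0)) = s(0) = 8, s(t(1)) = s(6) = 7, s(t(2)) = s(5) = 4, s(t(3)) = s(2) = 3, s(t(4)) = s(3) = 6, s(t(5)) = s(1) = 1, s(t(6)) = s(4) = 2, s(t(7)) = s(7) = 5, s(t(8)) = s(8) = 0.
Hence s ∘ t = [8 7 4 3 6 1 2 5 0].

8 7 4 3 6 1 2 5 0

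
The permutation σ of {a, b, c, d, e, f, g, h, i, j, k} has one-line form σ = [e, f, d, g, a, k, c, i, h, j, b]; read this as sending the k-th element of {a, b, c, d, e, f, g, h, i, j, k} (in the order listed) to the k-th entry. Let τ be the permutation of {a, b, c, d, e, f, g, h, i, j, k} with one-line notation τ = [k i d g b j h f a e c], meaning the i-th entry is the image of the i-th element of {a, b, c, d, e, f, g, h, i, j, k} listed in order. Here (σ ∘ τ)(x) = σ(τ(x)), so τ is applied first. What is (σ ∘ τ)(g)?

i

τ(g) = h, then σ(h) = i; composing gives (σ ∘ τ)(g) = i.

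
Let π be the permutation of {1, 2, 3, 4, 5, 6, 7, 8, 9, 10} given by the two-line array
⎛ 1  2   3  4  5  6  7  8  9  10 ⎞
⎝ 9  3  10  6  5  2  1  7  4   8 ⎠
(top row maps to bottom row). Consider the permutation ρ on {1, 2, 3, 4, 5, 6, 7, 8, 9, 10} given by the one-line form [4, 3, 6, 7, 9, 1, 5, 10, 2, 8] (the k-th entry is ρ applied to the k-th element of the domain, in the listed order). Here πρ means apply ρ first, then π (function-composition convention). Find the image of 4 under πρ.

1

(πρ)(4) = π(ρ(4)). ρ(4) = 7, then π(7) = 1. So (πρ)(4) = 1.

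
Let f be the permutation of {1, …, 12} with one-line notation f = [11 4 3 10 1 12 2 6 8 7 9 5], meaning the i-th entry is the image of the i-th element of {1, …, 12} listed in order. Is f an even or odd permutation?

In disjoint-cycle form the cycle lengths are 7, 4, 1.
A cycle of length ℓ contributes ℓ−1 transpositions, so f is a product of 6 + 3 = 9 transpositions — odd.

odd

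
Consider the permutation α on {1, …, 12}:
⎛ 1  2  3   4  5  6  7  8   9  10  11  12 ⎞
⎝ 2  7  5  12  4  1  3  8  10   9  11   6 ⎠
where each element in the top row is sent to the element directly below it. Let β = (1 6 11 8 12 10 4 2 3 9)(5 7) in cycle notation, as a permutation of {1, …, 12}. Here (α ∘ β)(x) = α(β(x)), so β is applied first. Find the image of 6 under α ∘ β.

11

β(6) = 11, then α(11) = 11; composing gives (α ∘ β)(6) = 11.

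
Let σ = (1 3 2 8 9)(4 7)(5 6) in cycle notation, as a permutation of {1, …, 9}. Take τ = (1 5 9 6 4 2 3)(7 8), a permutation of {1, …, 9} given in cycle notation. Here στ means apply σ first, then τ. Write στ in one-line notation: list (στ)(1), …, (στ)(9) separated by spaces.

1 7 3 8 4 9 2 6 5

For each element, apply σ then τ: 1 → 3 → 1; 2 → 8 → 7; 3 → 2 → 3; 4 → 7 → 8; 5 → 6 → 4; 6 → 5 → 9; 7 → 4 → 2; 8 → 9 → 6; 9 → 1 → 5.
So στ in one-line form is 1 7 3 8 4 9 2 6 5.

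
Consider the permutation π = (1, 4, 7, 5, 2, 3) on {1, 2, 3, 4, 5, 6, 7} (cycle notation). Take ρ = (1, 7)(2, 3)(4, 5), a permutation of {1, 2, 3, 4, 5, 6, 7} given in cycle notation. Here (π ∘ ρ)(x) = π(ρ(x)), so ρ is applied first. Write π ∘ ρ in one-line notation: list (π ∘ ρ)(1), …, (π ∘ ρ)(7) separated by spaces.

For each element, apply ρ then π: 1 → 7 → 5; 2 → 3 → 1; 3 → 2 → 3; 4 → 5 → 2; 5 → 4 → 7; 6 → 6 → 6; 7 → 1 → 4.
So π ∘ ρ in one-line form is 5 1 3 2 7 6 4.

5 1 3 2 7 6 4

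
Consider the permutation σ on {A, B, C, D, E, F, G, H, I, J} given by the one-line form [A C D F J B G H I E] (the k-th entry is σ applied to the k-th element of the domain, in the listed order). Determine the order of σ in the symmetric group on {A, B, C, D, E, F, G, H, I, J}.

4

Decomposing into disjoint cycles gives cycle lengths 4, 2, 1, 1, 1, 1.
The order is lcm(4, 2) = 4.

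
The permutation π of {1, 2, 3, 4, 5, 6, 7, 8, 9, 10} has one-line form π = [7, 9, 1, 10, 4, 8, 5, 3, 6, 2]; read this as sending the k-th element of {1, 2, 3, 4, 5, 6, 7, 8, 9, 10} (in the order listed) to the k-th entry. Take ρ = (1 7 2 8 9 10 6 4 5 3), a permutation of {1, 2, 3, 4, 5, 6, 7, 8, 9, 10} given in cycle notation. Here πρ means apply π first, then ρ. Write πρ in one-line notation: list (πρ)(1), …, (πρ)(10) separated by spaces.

2 10 7 6 5 9 3 1 4 8

For each element, apply π then ρ: 1 → 7 → 2; 2 → 9 → 10; 3 → 1 → 7; 4 → 10 → 6; 5 → 4 → 5; 6 → 8 → 9; 7 → 5 → 3; 8 → 3 → 1; 9 → 6 → 4; 10 → 2 → 8.
Collecting the images, πρ = [2 10 7 6 5 9 3 1 4 8].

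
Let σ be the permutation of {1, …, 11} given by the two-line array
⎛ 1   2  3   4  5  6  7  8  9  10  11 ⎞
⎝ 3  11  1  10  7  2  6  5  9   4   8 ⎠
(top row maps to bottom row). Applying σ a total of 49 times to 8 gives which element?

Tracing 8 → 5 → … returns to 8 after 6 steps, so 8 lies in a 6-cycle (2 11 8 5 7 6).
On a 6-cycle, σ^6 is the identity, so σ^49 = σ^1 there (49 ≡ 1 mod 6).
Advancing 1 step from 8: 8 → 5.

5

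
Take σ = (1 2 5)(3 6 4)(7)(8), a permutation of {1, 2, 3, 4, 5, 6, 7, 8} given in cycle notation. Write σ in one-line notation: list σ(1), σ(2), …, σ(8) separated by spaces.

Each element maps to the next entry in its cycle (wrapping to the front): 1→2, 2→5, 3→6, 4→3, 5→1, 6→4, 7→7, 8→8.
So the one-line form is 2 5 6 3 1 4 7 8.

2 5 6 3 1 4 7 8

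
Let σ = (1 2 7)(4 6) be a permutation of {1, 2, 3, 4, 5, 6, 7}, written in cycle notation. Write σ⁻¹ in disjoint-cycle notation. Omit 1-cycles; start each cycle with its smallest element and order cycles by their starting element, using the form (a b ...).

(1 7 2)(4 6)

If σ sends a → b within a cycle, σ⁻¹ sends b → a; equivalently, reverse each cycle.
After reversing and putting each cycle's least element first, σ⁻¹ = (1 7 2)(4 6).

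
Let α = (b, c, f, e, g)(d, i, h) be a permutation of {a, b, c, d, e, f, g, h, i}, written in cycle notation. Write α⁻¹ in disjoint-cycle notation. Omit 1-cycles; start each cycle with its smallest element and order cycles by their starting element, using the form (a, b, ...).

(b, g, e, f, c)(d, h, i)

The inverse reverses each cycle.
After reversing and putting each cycle's least element first, α⁻¹ = (b, g, e, f, c)(d, h, i).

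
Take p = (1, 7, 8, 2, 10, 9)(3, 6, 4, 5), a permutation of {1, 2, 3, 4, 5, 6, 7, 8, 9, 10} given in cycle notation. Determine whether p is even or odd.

The cycle lengths are 6, 4.
A cycle is odd iff its length is even; p has 2 even-length cycles, so sgn(p) = (−1)^2 and p is even.

even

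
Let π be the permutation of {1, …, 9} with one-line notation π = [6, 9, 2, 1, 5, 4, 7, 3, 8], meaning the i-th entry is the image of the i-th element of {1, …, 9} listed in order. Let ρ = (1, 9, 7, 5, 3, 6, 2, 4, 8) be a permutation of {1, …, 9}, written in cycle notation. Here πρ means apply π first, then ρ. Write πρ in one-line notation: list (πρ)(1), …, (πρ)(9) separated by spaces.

2 7 4 9 3 8 5 6 1

Chase each element through π then ρ: 1 → 6 → 2; 2 → 9 → 7; 3 → 2 → 4; 4 → 1 → 9; 5 → 5 → 3; 6 → 4 → 8; 7 → 7 → 5; 8 → 3 → 6; 9 → 8 → 1.
So πρ in one-line form is 2 7 4 9 3 8 5 6 1.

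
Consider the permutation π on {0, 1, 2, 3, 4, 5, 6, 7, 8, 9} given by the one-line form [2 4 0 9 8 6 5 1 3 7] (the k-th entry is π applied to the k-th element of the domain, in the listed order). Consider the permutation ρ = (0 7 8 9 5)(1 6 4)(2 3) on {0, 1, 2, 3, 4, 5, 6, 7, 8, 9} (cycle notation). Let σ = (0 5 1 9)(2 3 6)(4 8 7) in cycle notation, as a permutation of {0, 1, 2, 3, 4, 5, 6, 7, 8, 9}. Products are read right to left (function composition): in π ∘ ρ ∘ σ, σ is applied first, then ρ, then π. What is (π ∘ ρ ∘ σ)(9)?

1

Apply the permutations in order: σ(9) = 0, then ρ(0) = 7, then π(7) = 1. So (π ∘ ρ ∘ σ)(9) = 1.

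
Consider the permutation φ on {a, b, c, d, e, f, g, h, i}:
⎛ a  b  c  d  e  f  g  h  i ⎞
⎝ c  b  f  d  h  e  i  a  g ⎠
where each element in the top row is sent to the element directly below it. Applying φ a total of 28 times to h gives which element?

Tracing h → a → … returns to h after 5 steps, so h lies in a 5-cycle (a, c, f, e, h).
Powers repeat with period 5 on this cycle, and 28 mod 5 = 3, so φ^28(h) = φ^3(h).
Stepping 3 places around the cycle: h → a → c → f.

f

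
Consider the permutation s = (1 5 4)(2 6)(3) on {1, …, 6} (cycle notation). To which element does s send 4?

In the cycle (1 5 4), 4 is followed by 1, so s(4) = 1.

1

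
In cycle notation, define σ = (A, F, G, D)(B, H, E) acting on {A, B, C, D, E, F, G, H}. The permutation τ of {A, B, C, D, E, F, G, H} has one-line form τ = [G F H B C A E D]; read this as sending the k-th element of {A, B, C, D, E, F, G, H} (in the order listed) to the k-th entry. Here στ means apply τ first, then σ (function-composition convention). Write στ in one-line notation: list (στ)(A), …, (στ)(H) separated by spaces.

D G E H C F B A

For each element, apply τ then σ: A → G → D; B → F → G; C → H → E; D → B → H; E → C → C; F → A → F; G → E → B; H → D → A.
So στ in one-line form is D G E H C F B A.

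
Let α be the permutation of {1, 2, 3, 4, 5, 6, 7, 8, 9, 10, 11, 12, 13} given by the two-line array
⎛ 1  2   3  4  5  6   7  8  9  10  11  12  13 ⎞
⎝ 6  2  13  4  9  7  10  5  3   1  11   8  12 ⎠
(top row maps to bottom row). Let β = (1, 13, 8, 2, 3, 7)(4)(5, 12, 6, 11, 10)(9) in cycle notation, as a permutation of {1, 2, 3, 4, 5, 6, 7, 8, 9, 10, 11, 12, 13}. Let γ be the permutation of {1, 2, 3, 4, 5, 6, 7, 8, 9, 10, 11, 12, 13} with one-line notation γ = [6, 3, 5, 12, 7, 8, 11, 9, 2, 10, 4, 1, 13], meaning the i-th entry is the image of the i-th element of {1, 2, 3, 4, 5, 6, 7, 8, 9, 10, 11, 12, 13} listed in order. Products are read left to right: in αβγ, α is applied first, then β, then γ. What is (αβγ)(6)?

(αβγ)(6) = γ(β(α(6))). α(6) = 7, then β(7) = 1, then γ(1) = 6, so the result is 6.

6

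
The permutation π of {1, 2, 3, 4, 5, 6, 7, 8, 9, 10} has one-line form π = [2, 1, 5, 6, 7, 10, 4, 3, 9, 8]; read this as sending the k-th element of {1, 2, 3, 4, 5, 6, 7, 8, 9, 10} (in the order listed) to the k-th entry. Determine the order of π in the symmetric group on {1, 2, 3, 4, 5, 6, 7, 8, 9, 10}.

Decomposing into disjoint cycles gives cycle lengths 7, 2, 1.
The order is lcm(7, 2) = 14.

14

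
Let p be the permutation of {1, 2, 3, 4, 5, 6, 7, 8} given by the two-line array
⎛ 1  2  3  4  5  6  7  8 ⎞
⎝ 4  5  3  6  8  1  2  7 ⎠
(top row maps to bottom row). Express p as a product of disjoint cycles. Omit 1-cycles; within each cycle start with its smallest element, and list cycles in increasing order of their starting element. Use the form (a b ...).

From 1: 1 → 4 → 6 → 1, closing the cycle (1 4 6).
Continuing from each remaining unvisited element yields (1 4 6)(2 5 8 7).

(1 4 6)(2 5 8 7)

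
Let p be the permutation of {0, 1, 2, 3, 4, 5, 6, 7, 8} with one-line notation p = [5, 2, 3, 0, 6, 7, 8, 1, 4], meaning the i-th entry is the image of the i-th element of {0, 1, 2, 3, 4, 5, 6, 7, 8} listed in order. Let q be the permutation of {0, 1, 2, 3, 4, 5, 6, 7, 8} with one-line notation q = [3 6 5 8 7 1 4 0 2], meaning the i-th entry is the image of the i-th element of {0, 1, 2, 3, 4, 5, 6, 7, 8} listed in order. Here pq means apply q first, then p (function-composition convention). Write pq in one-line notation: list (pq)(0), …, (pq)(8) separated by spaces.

0 8 7 4 1 2 6 5 3

(pq)(x) = p(q(x)). Computing each image: p(q(0)) = p(3) = 0, p(q(1)) = p(6) = 8, p(q(2)) = p(5) = 7, p(q(3)) = p(8) = 4, p(q(4)) = p(7) = 1, p(q(5)) = p(1) = 2, p(q(6)) = p(4) = 6, p(q(7)) = p(0) = 5, p(q(8)) = p(2) = 3.
Hence pq = [0 8 7 4 1 2 6 5 3].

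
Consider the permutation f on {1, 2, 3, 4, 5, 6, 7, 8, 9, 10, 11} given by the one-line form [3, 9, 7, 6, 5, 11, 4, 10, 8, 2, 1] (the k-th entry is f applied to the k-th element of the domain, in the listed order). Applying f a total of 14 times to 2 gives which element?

Tracing 2 → 9 → … returns to 2 after 4 steps, so 2 lies in a 4-cycle (2 9 8 10).
Since the cycle has length 4, f^14 acts on it the same as f^2 (14 mod 4 = 2).
Stepping 2 places around the cycle: 2 → 9 → 8.

8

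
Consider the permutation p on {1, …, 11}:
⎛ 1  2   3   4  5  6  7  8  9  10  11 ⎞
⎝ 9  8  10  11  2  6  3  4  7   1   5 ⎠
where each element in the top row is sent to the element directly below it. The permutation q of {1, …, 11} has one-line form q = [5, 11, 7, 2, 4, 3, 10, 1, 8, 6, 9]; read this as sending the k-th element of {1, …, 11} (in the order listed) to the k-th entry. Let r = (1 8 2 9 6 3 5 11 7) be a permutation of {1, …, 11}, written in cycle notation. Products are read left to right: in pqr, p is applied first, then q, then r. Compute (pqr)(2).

8

Chase 2: p(2) = 8; q(8) = 1; r(1) = 8. Hence (pqr)(2) = 8.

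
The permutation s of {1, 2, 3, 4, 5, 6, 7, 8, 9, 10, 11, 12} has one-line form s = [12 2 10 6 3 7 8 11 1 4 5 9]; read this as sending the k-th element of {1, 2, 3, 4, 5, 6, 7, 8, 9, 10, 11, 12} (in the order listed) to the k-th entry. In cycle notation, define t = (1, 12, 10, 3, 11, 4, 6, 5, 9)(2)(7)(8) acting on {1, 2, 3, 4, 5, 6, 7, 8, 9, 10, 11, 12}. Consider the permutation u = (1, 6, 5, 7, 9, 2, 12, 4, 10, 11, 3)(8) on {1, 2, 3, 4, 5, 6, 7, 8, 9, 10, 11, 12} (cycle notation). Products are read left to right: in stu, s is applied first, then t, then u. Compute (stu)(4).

7

(stu)(4) = u(t(s(4))). s(4) = 6, then t(6) = 5, then u(5) = 7, so the result is 7.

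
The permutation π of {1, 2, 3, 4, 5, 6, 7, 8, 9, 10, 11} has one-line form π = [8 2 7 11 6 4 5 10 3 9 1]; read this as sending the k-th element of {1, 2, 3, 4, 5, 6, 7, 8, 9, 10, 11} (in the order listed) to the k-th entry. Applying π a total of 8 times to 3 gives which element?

10

Tracing 3 → 7 → … returns to 3 after 10 steps, so 3 lies in a 10-cycle (1 8 10 9 3 7 5 6 4 11).
Advancing 8 steps from 3: 3 → 7 → 5 → 6 → 4 → 11 → 1 → 8 → 10.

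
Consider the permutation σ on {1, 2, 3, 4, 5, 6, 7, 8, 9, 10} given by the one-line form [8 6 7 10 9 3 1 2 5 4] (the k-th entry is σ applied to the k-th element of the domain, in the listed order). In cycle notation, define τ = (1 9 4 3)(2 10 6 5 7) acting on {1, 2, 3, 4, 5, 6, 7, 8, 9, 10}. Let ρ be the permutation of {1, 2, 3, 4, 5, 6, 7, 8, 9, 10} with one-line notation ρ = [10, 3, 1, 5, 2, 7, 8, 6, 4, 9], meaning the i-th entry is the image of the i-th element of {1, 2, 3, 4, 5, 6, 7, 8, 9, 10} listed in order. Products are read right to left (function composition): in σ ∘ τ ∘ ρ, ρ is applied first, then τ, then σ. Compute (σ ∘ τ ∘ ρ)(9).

Chase 9: ρ(9) = 4; τ(4) = 3; σ(3) = 7. Hence (σ ∘ τ ∘ ρ)(9) = 7.

7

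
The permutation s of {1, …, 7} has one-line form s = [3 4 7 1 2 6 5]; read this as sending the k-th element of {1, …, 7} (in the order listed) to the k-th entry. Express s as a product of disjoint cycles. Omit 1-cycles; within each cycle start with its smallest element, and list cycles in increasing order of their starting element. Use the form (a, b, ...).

(1, 3, 7, 5, 2, 4)

Iterating s from 1 gives 1 → 3 → 7 → 5 → 2 → 4 → 1; that is the 6-cycle (1, 3, 7, 5, 2, 4).
Continuing from each remaining unvisited element yields (1, 3, 7, 5, 2, 4).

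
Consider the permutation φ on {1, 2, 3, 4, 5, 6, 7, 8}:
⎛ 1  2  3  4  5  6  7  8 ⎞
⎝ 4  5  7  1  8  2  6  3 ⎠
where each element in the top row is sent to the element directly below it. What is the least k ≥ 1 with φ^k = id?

6

The disjoint-cycle form of φ has cycle lengths 6, 2.
Since disjoint cycles commute, ord(φ) = lcm(6, 2) = 6.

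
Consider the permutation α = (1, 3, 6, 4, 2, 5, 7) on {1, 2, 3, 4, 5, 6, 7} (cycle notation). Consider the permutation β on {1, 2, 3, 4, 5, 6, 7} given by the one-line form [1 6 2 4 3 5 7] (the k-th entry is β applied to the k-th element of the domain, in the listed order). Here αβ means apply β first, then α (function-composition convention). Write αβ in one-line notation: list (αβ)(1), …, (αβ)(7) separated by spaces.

(αβ)(x) = α(β(x)). Computing each image: α(β(1)) = α(1) = 3, α(β(2)) = α(6) = 4, α(β(3)) = α(2) = 5, α(β(4)) = α(4) = 2, α(β(5)) = α(3) = 6, α(β(6)) = α(5) = 7, α(β(7)) = α(7) = 1.
Hence αβ = [3 4 5 2 6 7 1].

3 4 5 2 6 7 1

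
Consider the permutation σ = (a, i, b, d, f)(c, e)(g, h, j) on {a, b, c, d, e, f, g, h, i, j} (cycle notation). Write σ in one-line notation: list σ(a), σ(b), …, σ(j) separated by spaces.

Image by image: a↦i, b↦d, c↦e, d↦f, e↦c, f↦a, g↦h, h↦j, i↦b, j↦g.
Listing these in domain order gives i d e f c a h j b g.

i d e f c a h j b g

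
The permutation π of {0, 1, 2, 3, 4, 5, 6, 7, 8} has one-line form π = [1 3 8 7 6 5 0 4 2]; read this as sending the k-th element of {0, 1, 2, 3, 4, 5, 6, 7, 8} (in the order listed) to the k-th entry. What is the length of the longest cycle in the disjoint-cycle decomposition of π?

Decomposing into disjoint cycles gives (0, 1, 3, 7, 4, 6)(2, 8); the longest has length 6.

6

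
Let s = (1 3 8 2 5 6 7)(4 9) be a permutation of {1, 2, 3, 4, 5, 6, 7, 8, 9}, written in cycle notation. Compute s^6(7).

6

7 lies in the 7-cycle (1 3 8 2 5 6 7).
Stepping 6 places around the cycle: 7 → 1 → 3 → 8 → 2 → 5 → 6.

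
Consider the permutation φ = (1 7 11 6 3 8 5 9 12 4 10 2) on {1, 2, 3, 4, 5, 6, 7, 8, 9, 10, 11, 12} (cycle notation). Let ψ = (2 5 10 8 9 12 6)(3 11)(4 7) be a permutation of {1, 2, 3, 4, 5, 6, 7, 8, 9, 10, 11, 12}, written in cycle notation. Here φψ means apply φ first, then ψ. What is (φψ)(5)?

12

First apply φ: φ(5) = 9, then ψ(9) = 12. Thus (φψ)(5) = 12.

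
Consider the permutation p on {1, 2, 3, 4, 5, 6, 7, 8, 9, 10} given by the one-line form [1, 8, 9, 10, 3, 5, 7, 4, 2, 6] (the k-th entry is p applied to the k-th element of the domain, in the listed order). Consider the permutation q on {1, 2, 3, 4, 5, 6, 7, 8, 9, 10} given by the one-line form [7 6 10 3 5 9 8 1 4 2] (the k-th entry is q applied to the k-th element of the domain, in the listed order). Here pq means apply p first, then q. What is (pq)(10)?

p(10) = 6, then q(6) = 9; composing gives (pq)(10) = 9.

9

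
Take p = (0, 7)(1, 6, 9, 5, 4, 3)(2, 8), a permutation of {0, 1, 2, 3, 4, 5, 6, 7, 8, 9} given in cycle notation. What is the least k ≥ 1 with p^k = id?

The disjoint cycles have lengths 6, 2, 2.
The order is lcm(6, 2, 2) = 6.

6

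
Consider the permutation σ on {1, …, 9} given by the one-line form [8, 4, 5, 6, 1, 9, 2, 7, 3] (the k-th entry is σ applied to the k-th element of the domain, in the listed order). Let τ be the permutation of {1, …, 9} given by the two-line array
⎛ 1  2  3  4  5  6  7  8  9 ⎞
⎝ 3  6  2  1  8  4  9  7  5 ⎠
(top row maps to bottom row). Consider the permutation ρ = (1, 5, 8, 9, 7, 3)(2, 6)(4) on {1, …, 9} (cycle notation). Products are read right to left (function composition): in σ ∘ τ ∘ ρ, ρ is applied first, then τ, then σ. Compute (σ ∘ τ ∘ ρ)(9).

(σ ∘ τ ∘ ρ)(9) = σ(τ(ρ(9))). ρ(9) = 7, then τ(7) = 9, then σ(9) = 3, so the result is 3.

3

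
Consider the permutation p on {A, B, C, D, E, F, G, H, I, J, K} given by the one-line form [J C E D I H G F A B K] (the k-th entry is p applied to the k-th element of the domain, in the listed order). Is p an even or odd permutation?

even

In disjoint-cycle form the cycle lengths are 6, 2, 1, 1, 1.
A cycle of length ℓ contributes ℓ−1 transpositions, so p is a product of 5 + 1 = 6 transpositions — even.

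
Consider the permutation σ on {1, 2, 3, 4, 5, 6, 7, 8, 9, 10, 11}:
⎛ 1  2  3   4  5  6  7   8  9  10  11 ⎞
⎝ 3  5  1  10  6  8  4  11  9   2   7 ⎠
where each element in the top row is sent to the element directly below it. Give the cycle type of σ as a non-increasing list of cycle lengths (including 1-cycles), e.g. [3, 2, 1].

[8, 2, 1]

The disjoint cycles are (1, 3)(2, 5, 6, 8, 11, 7, 4, 10)(9), with lengths 8, 2, 1 in non-increasing order.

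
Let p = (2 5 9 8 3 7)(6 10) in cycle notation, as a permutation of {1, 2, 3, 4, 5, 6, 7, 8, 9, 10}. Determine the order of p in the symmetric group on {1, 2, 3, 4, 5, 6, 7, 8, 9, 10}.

6

The disjoint cycles have lengths 6, 2, 1, 1.
The order is lcm(6, 2) = 6.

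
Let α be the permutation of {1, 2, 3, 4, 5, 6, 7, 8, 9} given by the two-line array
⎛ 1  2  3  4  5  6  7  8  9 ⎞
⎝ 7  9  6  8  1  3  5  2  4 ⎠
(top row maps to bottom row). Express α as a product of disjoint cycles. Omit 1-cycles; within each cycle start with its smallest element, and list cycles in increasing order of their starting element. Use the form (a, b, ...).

(1, 7, 5)(2, 9, 4, 8)(3, 6)

Iterating α from 1 gives 1 → 7 → 5 → 1; that is the 3-cycle (1, 7, 5).
Repeating from the next unused element and collecting all non-trivial cycles gives (1, 7, 5)(2, 9, 4, 8)(3, 6).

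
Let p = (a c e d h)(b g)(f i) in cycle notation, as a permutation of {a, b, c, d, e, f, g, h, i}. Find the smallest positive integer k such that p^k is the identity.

The cycle type of p is (5, 2, 2).
The order of p is the least common multiple of its cycle lengths: lcm(5, 2, 2) = 10.

10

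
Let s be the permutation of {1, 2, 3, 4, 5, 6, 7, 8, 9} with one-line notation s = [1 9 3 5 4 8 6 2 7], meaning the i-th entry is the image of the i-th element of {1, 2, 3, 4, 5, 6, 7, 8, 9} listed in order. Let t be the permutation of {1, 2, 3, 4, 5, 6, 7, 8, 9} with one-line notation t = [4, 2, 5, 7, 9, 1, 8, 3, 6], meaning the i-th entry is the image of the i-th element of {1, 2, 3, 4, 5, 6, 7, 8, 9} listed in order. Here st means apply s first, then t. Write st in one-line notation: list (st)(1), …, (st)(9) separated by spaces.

Chase each element through s then t: 1 → 1 → 4; 2 → 9 → 6; 3 → 3 → 5; 4 → 5 → 9; 5 → 4 → 7; 6 → 8 → 3; 7 → 6 → 1; 8 → 2 → 2; 9 → 7 → 8.
So st in one-line form is 4 6 5 9 7 3 1 2 8.

4 6 5 9 7 3 1 2 8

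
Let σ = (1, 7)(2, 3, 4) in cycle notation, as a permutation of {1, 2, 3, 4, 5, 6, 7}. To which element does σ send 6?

6 does not appear in any cycle of σ, so it is a fixed point: σ(6) = 6.

6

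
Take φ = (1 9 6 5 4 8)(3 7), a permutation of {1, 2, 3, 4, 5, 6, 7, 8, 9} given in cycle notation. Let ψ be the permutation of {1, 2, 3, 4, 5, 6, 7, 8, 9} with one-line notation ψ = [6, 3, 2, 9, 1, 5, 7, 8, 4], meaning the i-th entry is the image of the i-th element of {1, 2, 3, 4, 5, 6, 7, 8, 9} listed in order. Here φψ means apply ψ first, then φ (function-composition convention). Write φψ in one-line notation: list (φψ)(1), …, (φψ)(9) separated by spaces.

5 7 2 6 9 4 3 1 8

Chase each element through ψ then φ: 1 → 6 → 5; 2 → 3 → 7; 3 → 2 → 2; 4 → 9 → 6; 5 → 1 → 9; 6 → 5 → 4; 7 → 7 → 3; 8 → 8 → 1; 9 → 4 → 8.
So φψ in one-line form is 5 7 2 6 9 4 3 1 8.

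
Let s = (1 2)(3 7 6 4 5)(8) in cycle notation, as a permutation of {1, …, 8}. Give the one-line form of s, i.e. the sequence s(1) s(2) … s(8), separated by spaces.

2 1 7 5 3 4 6 8

Each element maps to the next entry in its cycle (wrapping to the front): 1→2, 2→1, 3→7, 4→5, 5→3, 6→4, 7→6, 8→8.
Listing these in domain order gives 2 1 7 5 3 4 6 8.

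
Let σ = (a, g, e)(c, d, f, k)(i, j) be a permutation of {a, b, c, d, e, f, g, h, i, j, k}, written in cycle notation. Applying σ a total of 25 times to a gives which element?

g

a lies in the 3-cycle (a, g, e).
On a 3-cycle, σ^3 is the identity, so σ^25 = σ^1 there (25 ≡ 1 mod 3).
Stepping 1 place around the cycle: a → g.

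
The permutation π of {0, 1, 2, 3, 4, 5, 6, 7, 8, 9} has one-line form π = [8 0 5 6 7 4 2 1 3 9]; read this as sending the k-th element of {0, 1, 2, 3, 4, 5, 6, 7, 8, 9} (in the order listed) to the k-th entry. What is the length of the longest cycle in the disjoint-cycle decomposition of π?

Decomposing into disjoint cycles gives (0 8 3 6 2 5 4 7 1); the longest has length 9.

9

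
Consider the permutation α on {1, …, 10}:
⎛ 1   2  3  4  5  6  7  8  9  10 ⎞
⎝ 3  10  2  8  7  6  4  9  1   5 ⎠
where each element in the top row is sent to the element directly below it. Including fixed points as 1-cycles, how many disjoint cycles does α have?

2

The cycle decomposition is (1, 3, 2, 10, 5, 7, 4, 8, 9)(6), which has 2 cycles (counting 1-cycles).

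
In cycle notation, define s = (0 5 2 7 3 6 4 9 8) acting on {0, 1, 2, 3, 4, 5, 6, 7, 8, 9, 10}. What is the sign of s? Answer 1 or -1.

1

The cycle lengths are 9, 1, 1.
A cycle is odd iff its length is even; s has 0 even-length cycles, so sgn(s) = (−1)^0 and s is even.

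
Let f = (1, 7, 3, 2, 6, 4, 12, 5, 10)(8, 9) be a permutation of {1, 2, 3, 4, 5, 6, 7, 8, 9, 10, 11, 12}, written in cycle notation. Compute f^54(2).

2

2 lies in the 9-cycle (1, 7, 3, 2, 6, 4, 12, 5, 10).
Since the cycle has length 9, f^54 acts on it the same as f^0 (54 mod 9 = 0).
So f^54(2) = 2.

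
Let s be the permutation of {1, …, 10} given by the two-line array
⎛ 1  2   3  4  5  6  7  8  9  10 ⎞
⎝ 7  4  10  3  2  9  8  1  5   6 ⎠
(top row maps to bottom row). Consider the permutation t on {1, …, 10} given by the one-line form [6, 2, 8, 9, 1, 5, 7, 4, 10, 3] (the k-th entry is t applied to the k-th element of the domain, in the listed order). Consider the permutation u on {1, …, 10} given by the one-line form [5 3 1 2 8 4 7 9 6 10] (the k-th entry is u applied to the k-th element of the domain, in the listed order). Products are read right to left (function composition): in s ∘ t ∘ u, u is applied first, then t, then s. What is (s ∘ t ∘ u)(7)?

Chase 7: u(7) = 7; t(7) = 7; s(7) = 8. Hence (s ∘ t ∘ u)(7) = 8.

8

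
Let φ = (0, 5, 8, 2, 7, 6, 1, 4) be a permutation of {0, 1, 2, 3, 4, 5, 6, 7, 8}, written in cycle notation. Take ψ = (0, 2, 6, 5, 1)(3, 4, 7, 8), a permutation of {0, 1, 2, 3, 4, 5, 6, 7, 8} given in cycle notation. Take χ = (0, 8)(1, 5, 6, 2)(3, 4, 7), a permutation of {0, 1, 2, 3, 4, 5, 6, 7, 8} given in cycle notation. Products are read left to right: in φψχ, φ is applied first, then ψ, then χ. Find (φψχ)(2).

0

Chase 2: φ(2) = 7; ψ(7) = 8; χ(8) = 0. Hence (φψχ)(2) = 0.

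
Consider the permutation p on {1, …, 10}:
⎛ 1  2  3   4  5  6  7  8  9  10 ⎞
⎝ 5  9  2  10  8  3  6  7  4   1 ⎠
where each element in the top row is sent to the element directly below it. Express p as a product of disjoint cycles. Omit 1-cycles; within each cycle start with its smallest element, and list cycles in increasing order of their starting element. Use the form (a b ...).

Iterating p from 1 gives 1 → 5 → 8 → 7 → 6 → 3 → 2 → 9 → 4 → 10 → 1; that is the 10-cycle (1 5 8 7 6 3 2 9 4 10).
Continuing from each remaining unvisited element yields (1 5 8 7 6 3 2 9 4 10).

(1 5 8 7 6 3 2 9 4 10)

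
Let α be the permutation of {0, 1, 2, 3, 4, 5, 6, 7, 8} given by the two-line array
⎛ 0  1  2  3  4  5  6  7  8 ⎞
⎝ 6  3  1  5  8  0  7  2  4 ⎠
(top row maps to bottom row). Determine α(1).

The entry below 1 in the array is 3, so α(1) = 3.

3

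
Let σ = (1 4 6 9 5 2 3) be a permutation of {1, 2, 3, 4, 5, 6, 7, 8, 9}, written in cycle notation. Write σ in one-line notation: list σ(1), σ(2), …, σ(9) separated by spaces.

4 3 1 6 2 9 7 8 5

Reading each image from the cycles: 1→4, 2→3, 3→1, 4→6, 5→2, 6→9, 7→7, 8→8, 9→5.
Listing these in domain order gives 4 3 1 6 2 9 7 8 5.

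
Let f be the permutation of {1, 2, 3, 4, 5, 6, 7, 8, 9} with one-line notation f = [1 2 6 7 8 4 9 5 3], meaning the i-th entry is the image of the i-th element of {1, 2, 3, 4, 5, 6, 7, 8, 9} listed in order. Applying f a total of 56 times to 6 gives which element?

Tracing 6 → 4 → … returns to 6 after 5 steps, so 6 lies in a 5-cycle (3, 6, 4, 7, 9).
On a 5-cycle, f^5 is the identity, so f^56 = f^1 there (56 ≡ 1 mod 5).
Stepping 1 place around the cycle: 6 → 4.

4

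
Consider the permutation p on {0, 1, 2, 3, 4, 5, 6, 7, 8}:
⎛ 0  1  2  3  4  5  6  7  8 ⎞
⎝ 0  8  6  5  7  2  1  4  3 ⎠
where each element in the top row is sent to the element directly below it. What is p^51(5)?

1

Tracing 5 → 2 → … returns to 5 after 6 steps, so 5 lies in a 6-cycle (1, 8, 3, 5, 2, 6).
Powers repeat with period 6 on this cycle, and 51 mod 6 = 3, so p^51(5) = p^3(5).
Stepping 3 places around the cycle: 5 → 2 → 6 → 1.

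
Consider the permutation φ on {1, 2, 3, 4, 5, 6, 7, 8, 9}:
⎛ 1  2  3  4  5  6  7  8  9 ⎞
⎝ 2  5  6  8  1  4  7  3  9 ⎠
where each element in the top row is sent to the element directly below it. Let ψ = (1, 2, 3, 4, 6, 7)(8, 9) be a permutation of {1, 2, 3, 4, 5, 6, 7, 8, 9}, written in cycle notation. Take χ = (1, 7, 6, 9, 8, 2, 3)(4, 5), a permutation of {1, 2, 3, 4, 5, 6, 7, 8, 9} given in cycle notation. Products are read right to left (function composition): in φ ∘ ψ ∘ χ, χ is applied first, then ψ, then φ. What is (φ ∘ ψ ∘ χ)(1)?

2

Apply the permutations in order: χ(1) = 7, then ψ(7) = 1, then φ(1) = 2. So (φ ∘ ψ ∘ χ)(1) = 2.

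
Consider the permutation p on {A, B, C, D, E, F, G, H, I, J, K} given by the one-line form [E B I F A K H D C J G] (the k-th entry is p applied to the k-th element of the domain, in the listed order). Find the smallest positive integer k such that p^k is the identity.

Decomposing into disjoint cycles gives cycle lengths 5, 2, 2, 1, 1.
The order of p is the least common multiple of its cycle lengths: lcm(5, 2, 2) = 10.

10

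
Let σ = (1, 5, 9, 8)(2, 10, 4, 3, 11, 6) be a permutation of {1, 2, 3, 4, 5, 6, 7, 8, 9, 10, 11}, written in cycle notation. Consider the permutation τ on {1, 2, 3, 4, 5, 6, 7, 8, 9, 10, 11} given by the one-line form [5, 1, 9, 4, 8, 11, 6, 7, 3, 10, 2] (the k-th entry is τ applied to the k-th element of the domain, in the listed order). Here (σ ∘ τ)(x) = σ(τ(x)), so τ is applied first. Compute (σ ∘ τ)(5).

(σ ∘ τ)(5) = σ(τ(5)). τ(5) = 8, then σ(8) = 1. So (σ ∘ τ)(5) = 1.

1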